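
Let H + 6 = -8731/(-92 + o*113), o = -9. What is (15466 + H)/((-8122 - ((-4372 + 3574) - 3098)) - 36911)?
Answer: -17153871/45620933 ≈ -0.37601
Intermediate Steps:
H = 2077/1109 (H = -6 - 8731/(-92 - 9*113) = -6 - 8731/(-92 - 1017) = -6 - 8731/(-1109) = -6 - 8731*(-1/1109) = -6 + 8731/1109 = 2077/1109 ≈ 1.8729)
(15466 + H)/((-8122 - ((-4372 + 3574) - 3098)) - 36911) = (15466 + 2077/1109)/((-8122 - ((-4372 + 3574) - 3098)) - 36911) = 17153871/(1109*((-8122 - (-798 - 3098)) - 36911)) = 17153871/(1109*((-8122 - 1*(-3896)) - 36911)) = 17153871/(1109*((-8122 + 3896) - 36911)) = 17153871/(1109*(-4226 - 36911)) = (17153871/1109)/(-41137) = (17153871/1109)*(-1/41137) = -17153871/45620933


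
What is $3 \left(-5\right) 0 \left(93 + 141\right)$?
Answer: $0$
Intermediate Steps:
$3 \left(-5\right) 0 \left(93 + 141\right) = \left(-15\right) 0 \cdot 234 = 0 \cdot 234 = 0$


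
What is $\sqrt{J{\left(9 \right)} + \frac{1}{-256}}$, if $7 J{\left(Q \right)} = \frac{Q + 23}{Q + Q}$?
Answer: $\frac{\sqrt{28231}}{336} \approx 0.50006$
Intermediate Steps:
$J{\left(Q \right)} = \frac{23 + Q}{14 Q}$ ($J{\left(Q \right)} = \frac{\left(Q + 23\right) \frac{1}{Q + Q}}{7} = \frac{\left(23 + Q\right) \frac{1}{2 Q}}{7} = \frac{\frac{1}{2} \frac{1}{Q} \left(23 + Q\right)}{7} = \frac{23 + Q}{14 Q}$)
$\sqrt{J{\left(9 \right)} + \frac{1}{-256}} = \sqrt{\frac{23 + 9}{14 \cdot 9} + \frac{1}{-256}} = \sqrt{\frac{1}{14} \cdot \frac{1}{9} \cdot 32 - \frac{1}{256}} = \sqrt{\frac{16}{63} - \frac{1}{256}} = \sqrt{\frac{4033}{16128}} = \frac{\sqrt{28231}}{336}$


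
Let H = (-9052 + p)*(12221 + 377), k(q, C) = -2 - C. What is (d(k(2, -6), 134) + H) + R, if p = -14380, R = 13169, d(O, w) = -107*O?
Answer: -295183595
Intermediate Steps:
H = -295196336 (H = (-9052 - 14380)*(12221 + 377) = -23432*12598 = -295196336)
(d(k(2, -6), 134) + H) + R = (-107*(-2 - 1*(-6)) - 295196336) + 13169 = (-107*(-2 + 6) - 295196336) + 13169 = (-107*4 - 295196336) + 13169 = (-428 - 295196336) + 13169 = -295196764 + 13169 = -295183595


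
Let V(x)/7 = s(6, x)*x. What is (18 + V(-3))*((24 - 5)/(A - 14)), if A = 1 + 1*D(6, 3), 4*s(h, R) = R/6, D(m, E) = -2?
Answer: -209/8 ≈ -26.125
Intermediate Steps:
s(h, R) = R/24 (s(h, R) = (R/6)/4 = R/24)
A = -1 (A = 1 + 1*(-2) = 1 - 2 = -1)
V(x) = 7*x²/24 (V(x) = 7*((x/24)*x) = 7*(x²/24) = 7*x²/24)
(18 + V(-3))*((24 - 5)/(A - 14)) = (18 + (7/24)*(-3)²)*((24 - 5)/(-1 - 14)) = (18 + (7/24)*9)*(19/(-15)) = (18 + 21/8)*(19*(-1/15)) = (165/8)*(-19/15) = -209/8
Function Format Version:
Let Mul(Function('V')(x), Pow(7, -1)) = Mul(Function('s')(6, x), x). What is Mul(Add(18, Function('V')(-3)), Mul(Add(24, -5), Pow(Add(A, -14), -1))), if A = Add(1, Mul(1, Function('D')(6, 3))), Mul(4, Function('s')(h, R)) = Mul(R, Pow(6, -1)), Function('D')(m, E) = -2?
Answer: Rational(-209, 8) ≈ -26.125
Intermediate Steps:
Function('s')(h, R) = Mul(Rational(1, 24), R) (Function('s')(h, R) = Mul(Rational(1, 4), Mul(R, Pow(6, -1))) = Mul(Rational(1, 4), Mul(R, Rational(1, 6))) = Mul(Rational(1, 4), Mul(Rational(1, 6), R)) = Mul(Rational(1, 24), R))
A = -1 (A = Add(1, Mul(1, -2)) = Add(1, -2) = -1)
Function('V')(x) = Mul(Rational(7, 24), Pow(x, 2)) (Function('V')(x) = Mul(7, Mul(Mul(Rational(1, 24), x), x)) = Mul(7, Mul(Rational(1, 24), Pow(x, 2))) = Mul(Rational(7, 24), Pow(x, 2)))
Mul(Add(18, Function('V')(-3)), Mul(Add(24, -5), Pow(Add(A, -14), -1))) = Mul(Add(18, Mul(Rational(7, 24), Pow(-3, 2))), Mul(Add(24, -5), Pow(Add(-1, -14), -1))) = Mul(Add(18, Mul(Rational(7, 24), 9)), Mul(19, Pow(-15, -1))) = Mul(Add(18, Rational(21, 8)), Mul(19, Rational(-1, 15))) = Mul(Rational(165, 8), Rational(-19, 15)) = Rational(-209, 8)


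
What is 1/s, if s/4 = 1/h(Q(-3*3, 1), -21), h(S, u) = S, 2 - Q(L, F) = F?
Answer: ¼ ≈ 0.25000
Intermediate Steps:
Q(L, F) = 2 - F
s = 4 (s = 4/(2 - 1*1) = 4/(2 - 1) = 4/1 = 4*1 = 4)
1/s = 1/4 = ¼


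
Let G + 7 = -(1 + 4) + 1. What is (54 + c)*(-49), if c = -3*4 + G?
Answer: -1519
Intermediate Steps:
G = -11 (G = -7 + (-(1 + 4) + 1) = -7 + (-1*5 + 1) = -7 + (-5 + 1) = -7 - 4 = -11)
c = -23 (c = -3*4 - 11 = -12 - 11 = -23)
(54 + c)*(-49) = (54 - 23)*(-49) = 31*(-49) = -1519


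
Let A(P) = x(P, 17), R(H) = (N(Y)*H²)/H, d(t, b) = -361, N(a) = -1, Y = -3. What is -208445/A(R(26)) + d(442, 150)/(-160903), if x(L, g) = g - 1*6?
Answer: -33539421864/1769933 ≈ -18950.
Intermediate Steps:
x(L, g) = -6 + g (x(L, g) = g - 6 = -6 + g)
R(H) = -H (R(H) = (-H²)/H = -H)
A(P) = 11 (A(P) = -6 + 17 = 11)
-208445/A(R(26)) + d(442, 150)/(-160903) = -208445/11 - 361/(-160903) = -208445*1/11 - 361*(-1/160903) = -208445/11 + 361/160903 = -33539421864/1769933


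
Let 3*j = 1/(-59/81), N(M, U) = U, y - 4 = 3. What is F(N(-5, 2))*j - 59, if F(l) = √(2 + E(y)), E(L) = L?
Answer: -3562/59 ≈ -60.373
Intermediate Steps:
y = 7 (y = 4 + 3 = 7)
F(l) = 3 (F(l) = √(2 + 7) = √9 = 3)
j = -27/59 (j = 1/(3*((-59/81))) = 1/(3*((-59*1/81))) = 1/(3*(-59/81)) = (⅓)*(-81/59) = -27/59 ≈ -0.45763)
F(N(-5, 2))*j - 59 = 3*(-27/59) - 59 = -81/59 - 59 = -3562/59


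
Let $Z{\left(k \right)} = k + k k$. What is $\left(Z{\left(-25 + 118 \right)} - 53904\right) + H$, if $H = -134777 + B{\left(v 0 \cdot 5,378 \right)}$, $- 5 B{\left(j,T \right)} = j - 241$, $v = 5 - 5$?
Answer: $- \frac{899454}{5} \approx -1.7989 \cdot 10^{5}$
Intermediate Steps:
$v = 0$ ($v = 5 - 5 = 0$)
$Z{\left(k \right)} = k + k^{2}$
$B{\left(j,T \right)} = \frac{241}{5} - \frac{j}{5}$ ($B{\left(j,T \right)} = - \frac{j - 241}{5} = - \frac{-241 + j}{5} = \frac{241}{5} - \frac{j}{5}$)
$H = - \frac{673644}{5}$ ($H = -134777 + \left(\frac{241}{5} - \frac{0 \cdot 0 \cdot 5}{5}\right) = -134777 + \left(\frac{241}{5} - \frac{0 \cdot 5}{5}\right) = -134777 + \left(\frac{241}{5} - 0\right) = -134777 + \left(\frac{241}{5} + 0\right) = -134777 + \frac{241}{5} = - \frac{673644}{5} \approx -1.3473 \cdot 10^{5}$)
$\left(Z{\left(-25 + 118 \right)} - 53904\right) + H = \left(\left(-25 + 118\right) \left(1 + \left(-25 + 118\right)\right) - 53904\right) - \frac{673644}{5} = \left(93 \left(1 + 93\right) - 53904\right) - \frac{673644}{5} = \left(93 \cdot 94 - 53904\right) - \frac{673644}{5} = \left(8742 - 53904\right) - \frac{673644}{5} = -45162 - \frac{673644}{5} = - \frac{899454}{5}$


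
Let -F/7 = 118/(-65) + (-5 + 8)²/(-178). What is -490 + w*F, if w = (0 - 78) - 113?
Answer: -34533793/11570 ≈ -2984.8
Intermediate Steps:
w = -191 (w = -78 - 113 = -191)
F = 151123/11570 (F = -7*(118/(-65) + (-5 + 8)²/(-178)) = -7*(118*(-1/65) + 3²*(-1/178)) = -7*(-118/65 + 9*(-1/178)) = -7*(-118/65 - 9/178) = -7*(-21589/11570) = 151123/11570 ≈ 13.062)
-490 + w*F = -490 - 191*151123/11570 = -490 - 28864493/11570 = -34533793/11570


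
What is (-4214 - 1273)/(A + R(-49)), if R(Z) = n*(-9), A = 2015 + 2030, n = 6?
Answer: -5487/3991 ≈ -1.3748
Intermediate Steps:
A = 4045
R(Z) = -54 (R(Z) = 6*(-9) = -54)
(-4214 - 1273)/(A + R(-49)) = (-4214 - 1273)/(4045 - 54) = -5487/3991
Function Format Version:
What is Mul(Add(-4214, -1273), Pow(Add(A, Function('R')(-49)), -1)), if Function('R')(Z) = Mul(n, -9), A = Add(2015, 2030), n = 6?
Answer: Rational(-5487, 3991) ≈ -1.3748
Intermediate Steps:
A = 4045
Function('R')(Z) = -54 (Function('R')(Z) = Mul(6, -9) = -54)
Mul(Add(-4214, -1273), Pow(Add(A, Function('R')(-49)), -1)) = Mul(Add(-4214, -1273), Pow(Add(4045, -54), -1)) = Mul(-5487, Pow(3991, -1)) = Mul(-5487, Rational(1, 3991)) = Rational(-5487, 3991)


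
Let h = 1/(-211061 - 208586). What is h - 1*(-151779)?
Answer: 63693602012/419647 ≈ 1.5178e+5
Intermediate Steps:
h = -1/419647 (h = 1/(-419647) = -1/419647 ≈ -2.3830e-6)
h - 1*(-151779) = -1/419647 - 1*(-151779) = -1/419647 + 151779 = 63693602012/419647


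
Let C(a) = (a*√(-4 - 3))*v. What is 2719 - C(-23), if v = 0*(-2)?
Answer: 2719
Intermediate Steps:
v = 0
C(a) = 0 (C(a) = (a*√(-4 - 3))*0 = (a*√(-7))*0 = (a*(I*√7))*0 = (I*a*√7)*0 = 0)
2719 - C(-23) = 2719 - 1*0 = 2719 + 0 = 2719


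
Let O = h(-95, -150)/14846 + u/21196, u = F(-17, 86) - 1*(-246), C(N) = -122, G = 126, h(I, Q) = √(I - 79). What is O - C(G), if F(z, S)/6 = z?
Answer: 646514/5299 + I*√174/14846 ≈ 122.01 + 0.00088852*I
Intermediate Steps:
h(I, Q) = √(-79 + I)
F(z, S) = 6*z
u = 144 (u = 6*(-17) - 1*(-246) = -102 + 246 = 144)
O = 36/5299 + I*√174/14846 (O = √(-79 - 95)/14846 + 144/21196 = √(-174)*(1/14846) + 144*(1/21196) = (I*√174)*(1/14846) + 36/5299 = I*√174/14846 + 36/5299 = 36/5299 + I*√174/14846 ≈ 0.0067937 + 0.00088852*I)
O - C(G) = (36/5299 + I*√174/14846) - 1*(-122) = (36/5299 + I*√174/14846) + 122 = 646514/5299 + I*√174/14846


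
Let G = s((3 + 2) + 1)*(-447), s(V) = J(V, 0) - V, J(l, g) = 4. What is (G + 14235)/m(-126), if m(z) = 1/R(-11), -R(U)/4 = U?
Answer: 665676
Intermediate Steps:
R(U) = -4*U
s(V) = 4 - V
G = 894 (G = (4 - ((3 + 2) + 1))*(-447) = (4 - (5 + 1))*(-447) = (4 - 1*6)*(-447) = (4 - 6)*(-447) = -2*(-447) = 894)
m(z) = 1/44 (m(z) = 1/(-4*(-11)) = 1/44)
(G + 14235)/m(-126) = (894 + 14235)/(1/44) = 15129*44 = 665676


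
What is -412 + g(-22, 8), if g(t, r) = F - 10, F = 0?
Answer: -422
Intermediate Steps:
g(t, r) = -10 (g(t, r) = 0 - 10 = -10)
-412 + g(-22, 8) = -412 - 10 = -422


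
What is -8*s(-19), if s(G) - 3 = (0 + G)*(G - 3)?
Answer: -3368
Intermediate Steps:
s(G) = 3 + G*(-3 + G) (s(G) = 3 + (0 + G)*(G - 3) = 3 + G*(-3 + G))
-8*s(-19) = -8*(3 + (-19)² - 3*(-19)) = -8*(3 + 361 + 57) = -8*421 = -3368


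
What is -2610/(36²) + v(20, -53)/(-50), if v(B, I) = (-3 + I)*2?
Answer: 407/1800 ≈ 0.22611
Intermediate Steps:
v(B, I) = -6 + 2*I
-2610/(36²) + v(20, -53)/(-50) = -2610/(36²) + (-6 + 2*(-53))/(-50) = -2610/1296 + (-6 - 106)*(-1/50) = -2610*1/1296 - 112*(-1/50) = -145/72 + 56/25 = 407/1800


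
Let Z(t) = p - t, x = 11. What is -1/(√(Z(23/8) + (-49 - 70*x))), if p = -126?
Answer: 2*I*√15166/7583 ≈ 0.032481*I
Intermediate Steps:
Z(t) = -126 - t
-1/(√(Z(23/8) + (-49 - 70*x))) = -1/(√((-126 - 23/8) + (-49 - 70*11))) = -1/(√((-126 - 23/8) + (-49 - 770))) = -1/(√((-126 - 1*23/8) - 819)) = -1/(√((-126 - 23/8) - 819)) = -1/(√(-1031/8 - 819)) = -1/(√(-7583/8)) = -1/(I*√15166/4) = -(-2)*I*√15166/7583 = 2*I*√15166/7583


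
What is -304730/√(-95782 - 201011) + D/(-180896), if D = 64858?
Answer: -32429/90448 + 304730*I*√673/14133 ≈ -0.35854 + 559.36*I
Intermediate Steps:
-304730/√(-95782 - 201011) + D/(-180896) = -304730/√(-95782 - 201011) + 64858/(-180896) = -304730*(-I*√673/14133) + 64858*(-1/180896) = -304730*(-I*√673/14133) - 32429/90448 = -(-304730)*I*√673/14133 - 32429/90448 = 304730*I*√673/14133 - 32429/90448 = -32429/90448 + 304730*I*√673/14133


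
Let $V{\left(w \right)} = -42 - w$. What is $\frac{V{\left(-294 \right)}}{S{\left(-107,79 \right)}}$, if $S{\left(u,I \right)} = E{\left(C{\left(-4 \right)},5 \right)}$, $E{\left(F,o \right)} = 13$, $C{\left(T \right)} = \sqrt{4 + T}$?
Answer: $\frac{252}{13} \approx 19.385$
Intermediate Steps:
$S{\left(u,I \right)} = 13$
$\frac{V{\left(-294 \right)}}{S{\left(-107,79 \right)}} = \frac{-42 - -294}{13} = \left(-42 + 294\right) \frac{1}{13} = 252 \cdot \frac{1}{13} = \frac{252}{13}$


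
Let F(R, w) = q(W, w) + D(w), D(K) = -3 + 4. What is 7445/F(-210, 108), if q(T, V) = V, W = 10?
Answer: 7445/109 ≈ 68.303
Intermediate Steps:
D(K) = 1
F(R, w) = 1 + w (F(R, w) = w + 1 = 1 + w)
7445/F(-210, 108) = 7445/(1 + 108) = 7445/109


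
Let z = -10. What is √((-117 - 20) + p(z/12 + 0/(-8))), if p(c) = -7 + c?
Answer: I*√5214/6 ≈ 12.035*I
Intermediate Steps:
√((-117 - 20) + p(z/12 + 0/(-8))) = √((-117 - 20) + (-7 + (-10/12 + 0/(-8)))) = √(-137 + (-7 + (-10*1/12 + 0*(-⅛)))) = √(-137 + (-7 + (-⅚ + 0))) = √(-137 + (-7 - ⅚)) = √(-137 - 47/6) = √(-869/6) = I*√5214/6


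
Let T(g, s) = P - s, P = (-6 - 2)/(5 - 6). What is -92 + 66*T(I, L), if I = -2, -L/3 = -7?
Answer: -950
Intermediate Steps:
L = 21 (L = -3*(-7) = 21)
P = 8 (P = -8/(-1) = -8*(-1) = 8)
T(g, s) = 8 - s
-92 + 66*T(I, L) = -92 + 66*(8 - 1*21) = -92 + 66*(8 - 21) = -92 + 66*(-13) = -92 - 858 = -950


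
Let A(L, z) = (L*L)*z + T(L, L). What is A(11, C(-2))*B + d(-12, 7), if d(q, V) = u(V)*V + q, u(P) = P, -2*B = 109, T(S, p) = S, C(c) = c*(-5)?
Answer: -133015/2 ≈ -66508.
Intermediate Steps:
C(c) = -5*c
B = -109/2 (B = -½*109 = -109/2 ≈ -54.500)
d(q, V) = q + V² (d(q, V) = V*V + q = V² + q = q + V²)
A(L, z) = L + z*L² (A(L, z) = (L*L)*z + L = L²*z + L = z*L² + L = L + z*L²)
A(11, C(-2))*B + d(-12, 7) = (11*(1 + 11*(-5*(-2))))*(-109/2) + (-12 + 7²) = (11*(1 + 11*10))*(-109/2) + (-12 + 49) = (11*(1 + 110))*(-109/2) + 37 = (11*111)*(-109/2) + 37 = 1221*(-109/2) + 37 = -133089/2 + 37 = -133015/2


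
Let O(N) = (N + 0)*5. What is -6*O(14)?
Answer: -420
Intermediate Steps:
O(N) = 5*N (O(N) = N*5 = 5*N)
-6*O(14) = -30*14 = -6*70 = -420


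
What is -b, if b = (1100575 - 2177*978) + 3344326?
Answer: -2315795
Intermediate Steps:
b = 2315795 (b = (1100575 - 2129106) + 3344326 = -1028531 + 3344326 = 2315795)
-b = -1*2315795 = -2315795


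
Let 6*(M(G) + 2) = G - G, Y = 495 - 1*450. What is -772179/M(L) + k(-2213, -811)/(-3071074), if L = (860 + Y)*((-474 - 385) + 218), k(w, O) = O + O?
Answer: 1185709426745/3071074 ≈ 3.8609e+5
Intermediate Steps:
Y = 45 (Y = 495 - 450 = 45)
k(w, O) = 2*O
L = -580105 (L = (860 + 45)*((-474 - 385) + 218) = 905*(-859 + 218) = 905*(-641) = -580105)
M(G) = -2 (M(G) = -2 + (G - G)/6 = -2 + (1/6)*0 = -2 + 0 = -2)
-772179/M(L) + k(-2213, -811)/(-3071074) = -772179/(-2) + (2*(-811))/(-3071074) = -772179*(-1/2) - 1622*(-1/3071074) = 772179/2 + 811/1535537 = 1185709426745/3071074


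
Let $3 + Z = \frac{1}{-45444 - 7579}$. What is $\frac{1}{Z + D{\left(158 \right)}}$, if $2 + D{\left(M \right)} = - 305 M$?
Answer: $- \frac{53023}{2555443486} \approx -2.0749 \cdot 10^{-5}$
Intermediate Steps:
$Z = - \frac{159070}{53023}$ ($Z = -3 + \frac{1}{-45444 - 7579} = -3 + \frac{1}{-53023} = -3 - \frac{1}{53023} = - \frac{159070}{53023} \approx -3.0$)
$D{\left(M \right)} = -2 - 305 M$
$\frac{1}{Z + D{\left(158 \right)}} = \frac{1}{- \frac{159070}{53023} - 48192} = \frac{1}{- \frac{2555443486}{53023}} = - \frac{53023}{2555443486}$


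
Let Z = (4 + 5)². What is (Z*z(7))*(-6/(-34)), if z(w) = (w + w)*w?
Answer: 23814/17 ≈ 1400.8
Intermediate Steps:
z(w) = 2*w² (z(w) = (2*w)*w = 2*w²)
Z = 81 (Z = 9² = 81)
(Z*z(7))*(-6/(-34)) = (81*(2*7²))*(-6/(-34)) = (81*(2*49))*(-6*(-1/34)) = (81*98)*(3/17) = 7938*(3/17) = 23814/17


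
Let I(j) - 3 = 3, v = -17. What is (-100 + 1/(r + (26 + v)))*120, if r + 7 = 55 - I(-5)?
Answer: -203960/17 ≈ -11998.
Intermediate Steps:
I(j) = 6 (I(j) = 3 + 3 = 6)
r = 42 (r = -7 + (55 - 1*6) = -7 + (55 - 6) = -7 + 49 = 42)
(-100 + 1/(r + (26 + v)))*120 = (-100 + 1/(42 + (26 - 17)))*120 = (-100 + 1/(42 + 9))*120 = (-100 + 1/51)*120 = -5099/51*120 = -203960/17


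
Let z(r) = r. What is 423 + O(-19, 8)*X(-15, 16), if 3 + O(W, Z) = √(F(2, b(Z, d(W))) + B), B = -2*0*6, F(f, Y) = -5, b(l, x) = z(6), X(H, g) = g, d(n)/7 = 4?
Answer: 375 + 16*I*√5 ≈ 375.0 + 35.777*I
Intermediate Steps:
d(n) = 28 (d(n) = 7*4 = 28)
b(l, x) = 6
B = 0 (B = 0*6 = 0)
O(W, Z) = -3 + I*√5 (O(W, Z) = -3 + √(-5 + 0) = -3 + √(-5) = -3 + I*√5)
423 + O(-19, 8)*X(-15, 16) = 423 + (-3 + I*√5)*16 = 423 + (-48 + 16*I*√5) = 375 + 16*I*√5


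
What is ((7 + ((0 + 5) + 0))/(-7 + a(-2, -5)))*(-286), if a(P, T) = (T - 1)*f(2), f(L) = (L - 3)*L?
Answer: -3432/5 ≈ -686.40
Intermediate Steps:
f(L) = L*(-3 + L) (f(L) = (-3 + L)*L = L*(-3 + L))
a(P, T) = 2 - 2*T (a(P, T) = (T - 1)*(2*(-3 + 2)) = (-1 + T)*(2*(-1)) = (-1 + T)*(-2) = 2 - 2*T)
((7 + ((0 + 5) + 0))/(-7 + a(-2, -5)))*(-286) = ((7 + ((0 + 5) + 0))/(-7 + (2 - 2*(-5))))*(-286) = ((7 + (5 + 0))/(-7 + (2 + 10)))*(-286) = ((7 + 5)/(-7 + 12))*(-286) = (12/5)*(-286) = -3432/5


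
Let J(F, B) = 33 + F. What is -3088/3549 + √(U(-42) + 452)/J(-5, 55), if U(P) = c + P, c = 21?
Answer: -3088/3549 + √431/28 ≈ -0.12866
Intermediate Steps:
U(P) = 21 + P
-3088/3549 + √(U(-42) + 452)/J(-5, 55) = -3088/3549 + √((21 - 42) + 452)/(33 - 5) = -3088*1/3549 + √(-21 + 452)/28 = -3088/3549 + √431*(1/28) = -3088/3549 + √431/28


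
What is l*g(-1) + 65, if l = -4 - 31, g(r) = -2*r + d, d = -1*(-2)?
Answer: -75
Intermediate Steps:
d = 2
g(r) = 2 - 2*r (g(r) = -2*r + 2 = 2 - 2*r)
l = -35
l*g(-1) + 65 = -35*(2 - 2*(-1)) + 65 = -35*(2 + 2) + 65 = -35*4 + 65 = -140 + 65 = -75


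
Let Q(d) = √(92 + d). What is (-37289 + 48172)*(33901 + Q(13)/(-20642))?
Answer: 368944583 - 10883*√105/20642 ≈ 3.6894e+8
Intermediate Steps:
(-37289 + 48172)*(33901 + Q(13)/(-20642)) = (-37289 + 48172)*(33901 + √(92 + 13)/(-20642)) = 10883*(33901 + √105*(-1/20642)) = 10883*(33901 - √105/20642) = 368944583 - 10883*√105/20642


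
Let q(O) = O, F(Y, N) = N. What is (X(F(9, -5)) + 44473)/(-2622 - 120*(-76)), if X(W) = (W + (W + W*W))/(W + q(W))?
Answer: 88943/12996 ≈ 6.8439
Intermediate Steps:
X(W) = (W² + 2*W)/(2*W) (X(W) = (W + (W + W*W))/(W + W) = (W + (W + W²))/((2*W)) = (W² + 2*W)*(1/(2*W)) = (W² + 2*W)/(2*W))
(X(F(9, -5)) + 44473)/(-2622 - 120*(-76)) = ((1 + (½)*(-5)) + 44473)/(-2622 - 120*(-76)) = ((1 - 5/2) + 44473)/(-2622 + 9120) = (-3/2 + 44473)/6498 = (88943/2)*(1/6498) = 88943/12996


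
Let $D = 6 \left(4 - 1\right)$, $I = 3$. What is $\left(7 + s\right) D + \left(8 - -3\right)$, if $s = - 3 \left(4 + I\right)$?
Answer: $-241$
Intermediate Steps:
$D = 18$ ($D = 6 \cdot 3 = 18$)
$s = -21$ ($s = - 3 \left(4 + 3\right) = \left(-3\right) 7 = -21$)
$\left(7 + s\right) D + \left(8 - -3\right) = \left(7 - 21\right) 18 + \left(8 - -3\right) = \left(-14\right) 18 + \left(8 + 3\right) = -252 + 11 = -241$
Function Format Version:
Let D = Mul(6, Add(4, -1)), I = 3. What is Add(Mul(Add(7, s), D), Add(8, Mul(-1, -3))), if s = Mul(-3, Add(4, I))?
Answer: -241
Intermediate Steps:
D = 18 (D = Mul(6, 3) = 18)
s = -21 (s = Mul(-3, Add(4, 3)) = Mul(-3, 7) = -21)
Add(Mul(Add(7, s), D), Add(8, Mul(-1, -3))) = Add(Mul(Add(7, -21), 18), Add(8, Mul(-1, -3))) = Add(Mul(-14, 18), Add(8, 3)) = Add(-252, 11) = -241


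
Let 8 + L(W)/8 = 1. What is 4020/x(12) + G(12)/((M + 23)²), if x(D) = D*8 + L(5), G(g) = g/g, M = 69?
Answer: 850633/8464 ≈ 100.50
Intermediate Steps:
L(W) = -56 (L(W) = -64 + 8*1 = -64 + 8 = -56)
G(g) = 1
x(D) = -56 + 8*D (x(D) = D*8 - 56 = 8*D - 56 = -56 + 8*D)
4020/x(12) + G(12)/((M + 23)²) = 4020/(-56 + 8*12) + 1/(69 + 23)² = 4020/(-56 + 96) + 1/92² = 4020/40 + 1/8464 = 4020*(1/40) + 1*(1/8464) = 201/2 + 1/8464 = 850633/8464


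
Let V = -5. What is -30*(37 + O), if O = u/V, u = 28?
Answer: -942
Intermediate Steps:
O = -28/5 (O = 28/(-5) = 28*(-1/5) = -28/5 ≈ -5.6000)
-30*(37 + O) = -30*(37 - 28/5) = -30*157/5 = -942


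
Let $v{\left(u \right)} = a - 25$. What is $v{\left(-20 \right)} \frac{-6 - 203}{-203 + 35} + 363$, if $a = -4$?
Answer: $\frac{54923}{168} \approx 326.92$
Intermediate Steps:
$v{\left(u \right)} = -29$ ($v{\left(u \right)} = -4 - 25 = -29$)
$v{\left(-20 \right)} \frac{-6 - 203}{-203 + 35} + 363 = - 29 \frac{-6 - 203}{-203 + 35} + 363 = - 29 \left(- \frac{209}{-168}\right) + 363 = - 29 \left(\left(-209\right) \left(- \frac{1}{168}\right)\right) + 363 = \left(-29\right) \frac{209}{168} + 363 = - \frac{6061}{168} + 363 = \frac{54923}{168}$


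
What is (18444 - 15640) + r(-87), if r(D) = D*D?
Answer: 10373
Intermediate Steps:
r(D) = D**2
(18444 - 15640) + r(-87) = (18444 - 15640) + (-87)**2 = 2804 + 7569 = 10373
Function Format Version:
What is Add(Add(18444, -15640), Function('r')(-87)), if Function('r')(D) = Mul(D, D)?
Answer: 10373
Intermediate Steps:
Function('r')(D) = Pow(D, 2)
Add(Add(18444, -15640), Function('r')(-87)) = Add(Add(18444, -15640), Pow(-87, 2)) = Add(2804, 7569) = 10373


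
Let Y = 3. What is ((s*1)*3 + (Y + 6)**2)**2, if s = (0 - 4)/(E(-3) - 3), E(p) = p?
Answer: 6889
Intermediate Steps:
s = 2/3 (s = (0 - 4)/(-3 - 3) = -4/(-6) = -4*(-1/6) = 2/3 ≈ 0.66667)
((s*1)*3 + (Y + 6)**2)**2 = (((2/3)*1)*3 + (3 + 6)**2)**2 = ((2/3)*3 + 9**2)**2 = (2 + 81)**2 = 83**2 = 6889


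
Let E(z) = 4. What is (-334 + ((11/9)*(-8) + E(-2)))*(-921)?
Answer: 938806/3 ≈ 3.1294e+5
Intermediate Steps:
(-334 + ((11/9)*(-8) + E(-2)))*(-921) = (-334 + ((11/9)*(-8) + 4))*(-921) = (-334 + (-88/9 + 4))*(-921) = (-334 - 52/9)*(-921) = -3058/9*(-921) = 938806/3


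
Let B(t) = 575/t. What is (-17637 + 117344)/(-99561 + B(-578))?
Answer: -57630646/57546833 ≈ -1.0015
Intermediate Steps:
(-17637 + 117344)/(-99561 + B(-578)) = (-17637 + 117344)/(-99561 + 575/(-578)) = 99707/(-99561 + 575*(-1/578)) = 99707/(-99561 - 575/578) = 99707/(-57546833/578) = 99707*(-578/57546833) = -57630646/57546833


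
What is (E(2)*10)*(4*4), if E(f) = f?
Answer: 320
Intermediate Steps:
(E(2)*10)*(4*4) = (2*10)*(4*4) = 20*16 = 320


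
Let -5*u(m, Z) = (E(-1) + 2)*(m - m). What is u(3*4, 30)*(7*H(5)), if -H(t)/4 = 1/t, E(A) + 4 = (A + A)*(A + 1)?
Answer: 0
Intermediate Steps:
E(A) = -4 + 2*A*(1 + A) (E(A) = -4 + (A + A)*(A + 1) = -4 + (2*A)*(1 + A) = -4 + 2*A*(1 + A))
H(t) = -4/t
u(m, Z) = 0 (u(m, Z) = -((-4 + 2*(-1) + 2*(-1)²) + 2)*(m - m)/5 = -((-4 - 2 + 2*1) + 2)*0/5 = -((-4 - 2 + 2) + 2)*0/5 = -(-4 + 2)*0/5 = -(-2)*0/5 = -⅕*0 = 0)
u(3*4, 30)*(7*H(5)) = 0*(7*(-4/5)) = 0*(7*(-4*⅕)) = 0*(7*(-⅘)) = 0*(-28/5) = 0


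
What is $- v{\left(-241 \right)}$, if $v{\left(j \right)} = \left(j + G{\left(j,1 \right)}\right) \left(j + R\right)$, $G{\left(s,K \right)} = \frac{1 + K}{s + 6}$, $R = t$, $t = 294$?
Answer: $\frac{3001761}{235} \approx 12773.0$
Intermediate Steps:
$R = 294$
$G{\left(s,K \right)} = \frac{1 + K}{6 + s}$
$v{\left(j \right)} = \left(294 + j\right) \left(j + \frac{2}{6 + j}\right)$ ($v{\left(j \right)} = \left(j + \frac{1 + 1}{6 + j}\right) \left(j + 294\right) = \left(j + \frac{1}{6 + j} 2\right) \left(294 + j\right) = \left(j + \frac{2}{6 + j}\right) \left(294 + j\right) = \left(294 + j\right) \left(j + \frac{2}{6 + j}\right)$)
$- v{\left(-241 \right)} = - \frac{588 + 2 \left(-241\right) - 241 \left(6 - 241\right) \left(294 - 241\right)}{6 - 241} = - \frac{588 - 482 - \left(-56635\right) 53}{-235} = - \frac{\left(-1\right) \left(588 - 482 + 3001655\right)}{235} = - \frac{\left(-1\right) 3001761}{235} = \left(-1\right) \left(- \frac{3001761}{235}\right) = \frac{3001761}{235}$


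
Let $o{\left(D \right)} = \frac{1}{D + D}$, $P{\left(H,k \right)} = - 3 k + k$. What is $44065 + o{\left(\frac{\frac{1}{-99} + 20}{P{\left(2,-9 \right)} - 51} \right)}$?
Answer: $\frac{174406003}{3958} \approx 44064.0$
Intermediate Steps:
$P{\left(H,k \right)} = - 2 k$
$o{\left(D \right)} = \frac{1}{2 D}$
$44065 + o{\left(\frac{\frac{1}{-99} + 20}{P{\left(2,-9 \right)} - 51} \right)} = 44065 + \frac{1}{2 \frac{\frac{1}{-99} + 20}{\left(-2\right) \left(-9\right) - 51}} = 44065 + \frac{1}{2 \frac{- \frac{1}{99} + 20}{18 - 51}} = 44065 + \frac{1}{2 \frac{1979}{99 \left(-33\right)}} = 44065 + \frac{1}{2 \cdot \frac{1979}{99} \left(- \frac{1}{33}\right)} = 44065 + \frac{1}{2 \left(- \frac{1979}{3267}\right)} = 44065 + \frac{1}{2} \left(- \frac{3267}{1979}\right) = 44065 - \frac{3267}{3958} = \frac{174406003}{3958}$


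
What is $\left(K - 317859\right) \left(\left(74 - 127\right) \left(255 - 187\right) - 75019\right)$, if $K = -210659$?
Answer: $41553670714$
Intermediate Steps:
$\left(K - 317859\right) \left(\left(74 - 127\right) \left(255 - 187\right) - 75019\right) = \left(-210659 - 317859\right) \left(\left(74 - 127\right) \left(255 - 187\right) - 75019\right) = - 528518 \left(\left(-53\right) 68 - 75019\right) = - 528518 \left(-3604 - 75019\right) = \left(-528518\right) \left(-78623\right) = 41553670714$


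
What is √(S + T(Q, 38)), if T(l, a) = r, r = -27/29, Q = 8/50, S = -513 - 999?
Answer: 15*I*√5655/29 ≈ 38.896*I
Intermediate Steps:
S = -1512
Q = 4/25 (Q = 8*(1/50) = 4/25 ≈ 0.16000)
r = -27/29 (r = -27*1/29 = -27/29 ≈ -0.93103)
T(l, a) = -27/29
√(S + T(Q, 38)) = √(-1512 - 27/29) = √(-43875/29) = 15*I*√5655/29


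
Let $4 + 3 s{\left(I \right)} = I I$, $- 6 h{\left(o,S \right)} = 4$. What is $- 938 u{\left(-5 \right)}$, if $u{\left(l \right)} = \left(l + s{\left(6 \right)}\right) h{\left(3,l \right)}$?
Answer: $\frac{31892}{9} \approx 3543.6$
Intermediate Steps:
$h{\left(o,S \right)} = - \frac{2}{3}$ ($h{\left(o,S \right)} = \left(- \frac{1}{6}\right) 4 = - \frac{2}{3}$)
$s{\left(I \right)} = - \frac{4}{3} + \frac{I^{2}}{3}$ ($s{\left(I \right)} = - \frac{4}{3} + \frac{I I}{3} = - \frac{4}{3} + \frac{I^{2}}{3}$)
$u{\left(l \right)} = - \frac{64}{9} - \frac{2 l}{3}$ ($u{\left(l \right)} = \left(l - \left(\frac{4}{3} - \frac{6^{2}}{3}\right)\right) \left(- \frac{2}{3}\right) = \left(l + \left(- \frac{4}{3} + \frac{1}{3} \cdot 36\right)\right) \left(- \frac{2}{3}\right) = \left(l + \left(- \frac{4}{3} + 12\right)\right) \left(- \frac{2}{3}\right) = \left(l + \frac{32}{3}\right) \left(- \frac{2}{3}\right) = \left(\frac{32}{3} + l\right) \left(- \frac{2}{3}\right) = - \frac{64}{9} - \frac{2 l}{3}$)
$- 938 u{\left(-5 \right)} = - 938 \left(- \frac{64}{9} - - \frac{10}{3}\right) = - 938 \left(- \frac{64}{9} + \frac{10}{3}\right) = \left(-938\right) \left(- \frac{34}{9}\right) = \frac{31892}{9}$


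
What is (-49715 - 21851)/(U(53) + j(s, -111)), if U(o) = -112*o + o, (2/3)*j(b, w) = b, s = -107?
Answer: 143132/12087 ≈ 11.842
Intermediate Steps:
j(b, w) = 3*b/2
U(o) = -111*o
(-49715 - 21851)/(U(53) + j(s, -111)) = (-49715 - 21851)/(-111*53 + (3/2)*(-107)) = -71566/(-5883 - 321/2) = -71566/(-12087/2) = -71566*(-2/12087) = 143132/12087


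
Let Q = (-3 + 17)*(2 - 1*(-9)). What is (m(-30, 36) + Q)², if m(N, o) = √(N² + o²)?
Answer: 25912 + 1848*√61 ≈ 40345.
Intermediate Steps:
Q = 154 (Q = 14*(2 + 9) = 14*11 = 154)
(m(-30, 36) + Q)² = (√((-30)² + 36²) + 154)² = (√(900 + 1296) + 154)² = (√2196 + 154)² = (6*√61 + 154)² = (154 + 6*√61)²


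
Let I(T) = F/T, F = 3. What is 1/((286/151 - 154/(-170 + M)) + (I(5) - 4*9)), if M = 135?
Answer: -151/4395 ≈ -0.034357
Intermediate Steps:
I(T) = 3/T
1/((286/151 - 154/(-170 + M)) + (I(5) - 4*9)) = 1/((286/151 - 154/(-170 + 135)) + (3/5 - 4*9)) = 1/((286*(1/151) - 154/(-35)) + (3*(1/5) - 36)) = 1/((286/151 - 154*(-1/35)) + (3/5 - 36)) = 1/((286/151 + 22/5) - 177/5) = 1/(4752/755 - 177/5) = 1/(-4395/151) = -151/4395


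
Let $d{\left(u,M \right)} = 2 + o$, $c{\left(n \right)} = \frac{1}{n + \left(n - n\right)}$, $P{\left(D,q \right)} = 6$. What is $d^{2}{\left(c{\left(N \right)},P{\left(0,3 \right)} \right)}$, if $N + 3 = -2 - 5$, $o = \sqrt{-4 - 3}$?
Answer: $\left(2 + i \sqrt{7}\right)^{2} \approx -3.0 + 10.583 i$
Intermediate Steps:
$o = i \sqrt{7}$ ($o = \sqrt{-7} = i \sqrt{7} \approx 2.6458 i$)
$N = -10$ ($N = -3 - 7 = -10$)
$c{\left(n \right)} = \frac{1}{n}$ ($c{\left(n \right)} = \frac{1}{n + 0} = \frac{1}{n}$)
$d{\left(u,M \right)} = 2 + i \sqrt{7}$
$d^{2}{\left(c{\left(N \right)},P{\left(0,3 \right)} \right)} = \left(2 + i \sqrt{7}\right)^{2}$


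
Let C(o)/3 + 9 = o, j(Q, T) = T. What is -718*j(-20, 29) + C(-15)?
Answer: -20894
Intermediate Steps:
C(o) = -27 + 3*o
-718*j(-20, 29) + C(-15) = -718*29 + (-27 + 3*(-15)) = -20822 + (-27 - 45) = -20822 - 72 = -20894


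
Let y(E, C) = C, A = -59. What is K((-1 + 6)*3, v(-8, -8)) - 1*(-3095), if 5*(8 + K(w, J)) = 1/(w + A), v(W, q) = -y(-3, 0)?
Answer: 679139/220 ≈ 3087.0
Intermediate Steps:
v(W, q) = 0 (v(W, q) = -1*0 = 0)
K(w, J) = -8 + 1/(5*(-59 + w)) (K(w, J) = -8 + 1/(5*(w - 59)) = -8 + 1/(5*(-59 + w)))
K((-1 + 6)*3, v(-8, -8)) - 1*(-3095) = (2361 - 40*(-1 + 6)*3)/(5*(-59 + (-1 + 6)*3)) - 1*(-3095) = (2361 - 200*3)/(5*(-59 + 5*3)) + 3095 = (2361 - 40*15)/(5*(-59 + 15)) + 3095 = (⅕)*(2361 - 600)/(-44) + 3095 = (⅕)*(-1/44)*1761 + 3095 = -1761/220 + 3095 = 679139/220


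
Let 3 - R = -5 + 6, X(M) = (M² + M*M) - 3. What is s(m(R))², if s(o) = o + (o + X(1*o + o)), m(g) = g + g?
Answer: 17689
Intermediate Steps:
X(M) = -3 + 2*M² (X(M) = (M² + M²) - 3 = 2*M² - 3 = -3 + 2*M²)
R = 2 (R = 3 - (-5 + 6) = 3 - 1*1 = 3 - 1 = 2)
m(g) = 2*g
s(o) = -3 + 2*o + 8*o² (s(o) = o + (o + (-3 + 2*(1*o + o)²)) = o + (o + (-3 + 2*(o + o)²)) = o + (o + (-3 + 2*(2*o)²)) = o + (o + (-3 + 2*(4*o²))) = o + (o + (-3 + 8*o²)) = o + (-3 + o + 8*o²) = -3 + 2*o + 8*o²)
s(m(R))² = (-3 + 2*(2*2) + 8*(2*2)²)² = (-3 + 2*4 + 8*4²)² = (-3 + 8 + 8*16)² = (-3 + 8 + 128)² = 133² = 17689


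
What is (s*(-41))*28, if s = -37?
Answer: 42476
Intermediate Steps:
(s*(-41))*28 = -37*(-41)*28 = 1517*28 = 42476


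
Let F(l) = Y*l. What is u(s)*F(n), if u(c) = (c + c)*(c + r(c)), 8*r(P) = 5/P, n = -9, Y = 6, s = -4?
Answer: -3591/2 ≈ -1795.5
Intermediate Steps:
F(l) = 6*l
r(P) = 5/(8*P) (r(P) = (5/P)/8 = 5/(8*P))
u(c) = 2*c*(c + 5/(8*c)) (u(c) = (c + c)*(c + 5/(8*c)) = (2*c)*(c + 5/(8*c)) = 2*c*(c + 5/(8*c)))
u(s)*F(n) = (5/4 + 2*(-4)²)*(6*(-9)) = (5/4 + 2*16)*(-54) = (5/4 + 32)*(-54) = (133/4)*(-54) = -3591/2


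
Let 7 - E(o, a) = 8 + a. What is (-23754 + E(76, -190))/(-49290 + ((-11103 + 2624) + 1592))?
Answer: 23565/56177 ≈ 0.41948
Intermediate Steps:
E(o, a) = -1 - a (E(o, a) = 7 - (8 + a) = 7 + (-8 - a) = -1 - a)
(-23754 + E(76, -190))/(-49290 + ((-11103 + 2624) + 1592)) = (-23754 + (-1 - 1*(-190)))/(-49290 + ((-11103 + 2624) + 1592)) = (-23754 + (-1 + 190))/(-49290 + (-8479 + 1592)) = (-23754 + 189)/(-49290 - 6887) = -23565/(-56177) = -23565*(-1/56177) = 23565/56177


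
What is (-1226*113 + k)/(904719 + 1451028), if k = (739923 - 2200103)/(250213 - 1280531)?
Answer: -71368367452/1213584268773 ≈ -0.058808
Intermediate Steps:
k = 730090/515159 (k = -1460180/(-1030318) = -1460180*(-1/1030318) = 730090/515159 ≈ 1.4172)
(-1226*113 + k)/(904719 + 1451028) = (-1226*113 + 730090/515159)/(904719 + 1451028) = (-138538 + 730090/515159)/2355747 = -71368367452/515159*1/2355747 = -71368367452/1213584268773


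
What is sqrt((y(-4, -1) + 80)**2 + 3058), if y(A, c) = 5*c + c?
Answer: sqrt(8534) ≈ 92.380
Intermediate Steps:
y(A, c) = 6*c
sqrt((y(-4, -1) + 80)**2 + 3058) = sqrt((6*(-1) + 80)**2 + 3058) = sqrt((-6 + 80)**2 + 3058) = sqrt(74**2 + 3058) = sqrt(5476 + 3058) = sqrt(8534)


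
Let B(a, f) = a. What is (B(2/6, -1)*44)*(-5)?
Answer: -220/3 ≈ -73.333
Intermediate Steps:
(B(2/6, -1)*44)*(-5) = ((2/6)*44)*(-5) = ((2*(⅙))*44)*(-5) = ((⅓)*44)*(-5) = (44/3)*(-5) = -220/3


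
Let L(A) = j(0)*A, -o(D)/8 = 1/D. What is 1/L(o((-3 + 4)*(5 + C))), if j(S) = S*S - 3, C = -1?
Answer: 1/6 ≈ 0.16667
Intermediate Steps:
j(S) = -3 + S**2 (j(S) = S**2 - 3 = -3 + S**2)
o(D) = -8/D
L(A) = -3*A (L(A) = (-3 + 0**2)*A = (-3 + 0)*A = -3*A)
1/L(o((-3 + 4)*(5 + C))) = 1/(-(-24)/((-3 + 4)*(5 - 1))) = 1/(-(-24)/(1*4)) = 1/(-(-24)/4) = 1/(-3*(-2)) = 1/6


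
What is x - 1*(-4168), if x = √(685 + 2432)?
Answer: 4168 + √3117 ≈ 4223.8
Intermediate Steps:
x = √3117 ≈ 55.830
x - 1*(-4168) = √3117 - 1*(-4168) = √3117 + 4168 = 4168 + √3117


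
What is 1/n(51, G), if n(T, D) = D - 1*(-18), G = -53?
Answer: -1/35 ≈ -0.028571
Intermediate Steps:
n(T, D) = 18 + D (n(T, D) = D + 18 = 18 + D)
1/n(51, G) = 1/(18 - 53) = 1/(-35) = -1/35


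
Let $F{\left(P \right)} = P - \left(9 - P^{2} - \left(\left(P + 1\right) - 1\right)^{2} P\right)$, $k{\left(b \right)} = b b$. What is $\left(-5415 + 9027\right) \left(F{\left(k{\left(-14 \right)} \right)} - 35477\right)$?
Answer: $27207975144$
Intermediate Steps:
$k{\left(b \right)} = b^{2}$
$F{\left(P \right)} = -9 + P + P^{2} + P^{3}$ ($F{\left(P \right)} = P - \left(9 - P^{2} - \left(\left(1 + P\right) - 1\right)^{2} P\right) = P - \left(9 - P^{2} - P^{2} P\right) = P - \left(9 - P^{2} - P^{3}\right) = P + \left(-9 + P^{2} + P^{3}\right) = -9 + P + P^{2} + P^{3}$)
$\left(-5415 + 9027\right) \left(F{\left(k{\left(-14 \right)} \right)} - 35477\right) = \left(-5415 + 9027\right) \left(\left(-9 + \left(-14\right)^{2} + \left(\left(-14\right)^{2}\right)^{2} + \left(\left(-14\right)^{2}\right)^{3}\right) - 35477\right) = 3612 \left(\left(-9 + 196 + 196^{2} + 196^{3}\right) - 35477\right) = 3612 \left(\left(-9 + 196 + 38416 + 7529536\right) - 35477\right) = 3612 \left(7568139 - 35477\right) = 3612 \cdot 7532662 = 27207975144$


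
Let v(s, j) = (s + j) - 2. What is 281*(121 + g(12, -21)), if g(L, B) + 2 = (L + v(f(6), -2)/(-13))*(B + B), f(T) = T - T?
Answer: -1453613/13 ≈ -1.1182e+5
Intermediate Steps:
f(T) = 0
v(s, j) = -2 + j + s (v(s, j) = (j + s) - 2 = -2 + j + s)
g(L, B) = -2 + 2*B*(4/13 + L) (g(L, B) = -2 + (L + (-2 - 2 + 0)/(-13))*(B + B) = -2 + (L - 4*(-1/13))*(2*B) = -2 + (L + 4/13)*(2*B) = -2 + (4/13 + L)*(2*B) = -2 + 2*B*(4/13 + L))
281*(121 + g(12, -21)) = 281*(121 + (-2 + (8/13)*(-21) + 2*(-21)*12)) = 281*(121 + (-2 - 168/13 - 504)) = 281*(121 - 6746/13) = 281*(-5173/13) = -1453613/13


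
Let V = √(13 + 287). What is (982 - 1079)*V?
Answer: -970*√3 ≈ -1680.1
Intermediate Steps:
V = 10*√3 (V = √300 = 10*√3 ≈ 17.320)
(982 - 1079)*V = (982 - 1079)*(10*√3) = -970*√3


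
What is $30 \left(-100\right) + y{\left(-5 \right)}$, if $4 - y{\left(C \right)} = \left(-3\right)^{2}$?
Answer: $-3005$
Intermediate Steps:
$y{\left(C \right)} = -5$ ($y{\left(C \right)} = 4 - \left(-3\right)^{2} = 4 - 9 = -5$)
$30 \left(-100\right) + y{\left(-5 \right)} = 30 \left(-100\right) - 5 = -3000 - 5 = -3005$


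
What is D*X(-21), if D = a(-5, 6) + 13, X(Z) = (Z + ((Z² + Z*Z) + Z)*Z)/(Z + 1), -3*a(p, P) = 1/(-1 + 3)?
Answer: 232309/20 ≈ 11615.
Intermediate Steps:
a(p, P) = -⅙ (a(p, P) = -1/(3*(-1 + 3)) = -⅓/2 = -⅓*½ = -⅙)
X(Z) = (Z + Z*(Z + 2*Z²))/(1 + Z) (X(Z) = (Z + ((Z² + Z²) + Z)*Z)/(1 + Z) = (Z + (2*Z² + Z)*Z)/(1 + Z) = (Z + (Z + 2*Z²)*Z)/(1 + Z) = (Z + Z*(Z + 2*Z²))/(1 + Z))
D = 77/6 (D = -⅙ + 13 = 77/6 ≈ 12.833)
D*X(-21) = 77*(-21*(1 - 21 + 2*(-21)²)/(1 - 21))/6 = 77*(-21*(1 - 21 + 2*441)/(-20))/6 = 77*(-21*(-1/20)*(1 - 21 + 882))/6 = 77*(-21*(-1/20)*862)/6 = (77/6)*(9051/10) = 232309/20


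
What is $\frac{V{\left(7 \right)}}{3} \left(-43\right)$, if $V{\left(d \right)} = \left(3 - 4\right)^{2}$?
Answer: $- \frac{43}{3} \approx -14.333$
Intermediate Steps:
$V{\left(d \right)} = 1$ ($V{\left(d \right)} = \left(-1\right)^{2} = 1$)
$\frac{V{\left(7 \right)}}{3} \left(-43\right) = \frac{1}{3} \cdot 1 \left(-43\right) = \frac{1}{3} \left(-43\right) = - \frac{43}{3}$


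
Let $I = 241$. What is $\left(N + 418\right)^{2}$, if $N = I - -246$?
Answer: $819025$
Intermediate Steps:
$N = 487$ ($N = 241 - -246 = 241 + 246 = 487$)
$\left(N + 418\right)^{2} = \left(487 + 418\right)^{2} = 905^{2} = 819025$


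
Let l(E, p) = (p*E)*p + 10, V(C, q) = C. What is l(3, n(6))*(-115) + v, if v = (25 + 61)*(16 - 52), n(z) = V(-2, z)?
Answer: -5626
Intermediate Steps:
n(z) = -2
l(E, p) = 10 + E*p² (l(E, p) = (E*p)*p + 10 = E*p² + 10 = 10 + E*p²)
v = -3096 (v = 86*(-36) = -3096)
l(3, n(6))*(-115) + v = (10 + 3*(-2)²)*(-115) - 3096 = (10 + 3*4)*(-115) - 3096 = (10 + 12)*(-115) - 3096 = 22*(-115) - 3096 = -2530 - 3096 = -5626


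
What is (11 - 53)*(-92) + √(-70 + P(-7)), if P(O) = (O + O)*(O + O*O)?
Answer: 3864 + I*√658 ≈ 3864.0 + 25.652*I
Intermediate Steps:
P(O) = 2*O*(O + O²) (P(O) = (2*O)*(O + O²) = 2*O*(O + O²))
(11 - 53)*(-92) + √(-70 + P(-7)) = (11 - 53)*(-92) + √(-70 + 2*(-7)²*(1 - 7)) = -42*(-92) + √(-70 + 2*49*(-6)) = 3864 + √(-70 - 588) = 3864 + √(-658) = 3864 + I*√658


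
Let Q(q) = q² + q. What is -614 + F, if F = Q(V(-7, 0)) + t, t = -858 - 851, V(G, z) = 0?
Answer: -2323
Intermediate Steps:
Q(q) = q + q²
t = -1709
F = -1709 (F = 0*(1 + 0) - 1709 = 0*1 - 1709 = 0 - 1709 = -1709)
-614 + F = -614 - 1709 = -2323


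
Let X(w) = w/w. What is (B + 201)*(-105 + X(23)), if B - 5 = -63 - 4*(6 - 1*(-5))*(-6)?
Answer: -42328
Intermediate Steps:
X(w) = 1
B = 206 (B = 5 + (-63 - 4*(6 - 1*(-5))*(-6)) = 5 + (-63 - 4*(6 + 5)*(-6)) = 5 + (-63 - 4*11*(-6)) = 5 + (-63 - 44*(-6)) = 5 + (-63 - 1*(-264)) = 5 + (-63 + 264) = 5 + 201 = 206)
(B + 201)*(-105 + X(23)) = (206 + 201)*(-105 + 1) = 407*(-104) = -42328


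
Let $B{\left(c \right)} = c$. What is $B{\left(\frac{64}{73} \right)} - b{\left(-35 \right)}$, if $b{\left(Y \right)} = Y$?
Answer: $\frac{2619}{73} \approx 35.877$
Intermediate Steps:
$B{\left(\frac{64}{73} \right)} - b{\left(-35 \right)} = \frac{64}{73} - -35 = 64 \cdot \frac{1}{73} + 35 = \frac{64}{73} + 35 = \frac{2619}{73}$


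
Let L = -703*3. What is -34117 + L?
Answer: -36226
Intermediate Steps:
L = -2109
-34117 + L = -34117 - 2109 = -36226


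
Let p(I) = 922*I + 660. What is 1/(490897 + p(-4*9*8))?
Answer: 1/226021 ≈ 4.4244e-6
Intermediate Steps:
p(I) = 660 + 922*I
1/(490897 + p(-4*9*8)) = 1/(490897 + (660 + 922*(-4*9*8))) = 1/(490897 + (660 + 922*(-36*8))) = 1/(490897 + (660 + 922*(-288))) = 1/(490897 + (660 - 265536)) = 1/(490897 - 264876) = 1/226021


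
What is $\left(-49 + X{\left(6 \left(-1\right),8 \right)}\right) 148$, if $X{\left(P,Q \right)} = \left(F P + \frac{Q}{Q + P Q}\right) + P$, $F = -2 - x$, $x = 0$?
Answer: $- \frac{31968}{5} \approx -6393.6$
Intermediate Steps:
$F = -2$ ($F = -2 - 0 = -2 + 0 = -2$)
$X{\left(P,Q \right)} = - P + \frac{Q}{Q + P Q}$ ($X{\left(P,Q \right)} = \left(- 2 P + \frac{Q}{Q + P Q}\right) + P = - P + \frac{Q}{Q + P Q}$)
$\left(-49 + X{\left(6 \left(-1\right),8 \right)}\right) 148 = \left(-49 + \frac{1 - 6 \left(-1\right) - \left(6 \left(-1\right)\right)^{2}}{1 + 6 \left(-1\right)}\right) 148 = \left(-49 + \frac{1 - -6 - \left(-6\right)^{2}}{1 - 6}\right) 148 = \left(-49 + \frac{1 + 6 - 36}{-5}\right) 148 = \left(-49 - \frac{1 + 6 - 36}{5}\right) 148 = \left(-49 - - \frac{29}{5}\right) 148 = \left(-49 + \frac{29}{5}\right) 148 = \left(- \frac{216}{5}\right) 148 = - \frac{31968}{5}$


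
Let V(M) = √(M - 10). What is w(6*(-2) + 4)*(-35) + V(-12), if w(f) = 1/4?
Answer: -35/4 + I*√22 ≈ -8.75 + 4.6904*I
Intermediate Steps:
V(M) = √(-10 + M)
w(f) = ¼
w(6*(-2) + 4)*(-35) + V(-12) = (¼)*(-35) + √(-10 - 12) = -35/4 + √(-22) = -35/4 + I*√22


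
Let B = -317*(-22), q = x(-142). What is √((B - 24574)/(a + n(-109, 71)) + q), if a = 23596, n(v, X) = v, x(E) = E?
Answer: I*√78746133198/23487 ≈ 11.948*I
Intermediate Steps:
q = -142
B = 6974
√((B - 24574)/(a + n(-109, 71)) + q) = √((6974 - 24574)/(23596 - 109) - 142) = √(-17600/23487 - 142) = √(-3352754/23487) = I*√78746133198/23487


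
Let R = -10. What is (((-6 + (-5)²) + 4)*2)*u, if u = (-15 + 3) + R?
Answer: -1012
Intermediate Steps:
u = -22 (u = (-15 + 3) - 10 = -12 - 10 = -22)
(((-6 + (-5)²) + 4)*2)*u = (((-6 + (-5)²) + 4)*2)*(-22) = (((-6 + 25) + 4)*2)*(-22) = ((19 + 4)*2)*(-22) = (23*2)*(-22) = 46*(-22) = -1012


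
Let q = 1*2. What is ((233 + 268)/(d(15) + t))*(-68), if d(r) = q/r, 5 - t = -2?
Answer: -511020/107 ≈ -4775.9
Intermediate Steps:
q = 2
t = 7 (t = 5 - 1*(-2) = 5 + 2 = 7)
d(r) = 2/r
((233 + 268)/(d(15) + t))*(-68) = ((233 + 268)/(2/15 + 7))*(-68) = (501/(2*(1/15) + 7))*(-68) = (501/(2/15 + 7))*(-68) = (501/(107/15))*(-68) = (501*(15/107))*(-68) = (7515/107)*(-68) = -511020/107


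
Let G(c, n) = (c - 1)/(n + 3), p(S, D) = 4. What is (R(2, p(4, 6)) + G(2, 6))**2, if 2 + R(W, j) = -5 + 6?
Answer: 64/81 ≈ 0.79012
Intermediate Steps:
R(W, j) = -1 (R(W, j) = -2 + (-5 + 6) = -2 + 1 = -1)
G(c, n) = (-1 + c)/(3 + n)
(R(2, p(4, 6)) + G(2, 6))**2 = (-1 + (-1 + 2)/(3 + 6))**2 = (-1 + 1/9)**2 = (-8/9)**2 = 64/81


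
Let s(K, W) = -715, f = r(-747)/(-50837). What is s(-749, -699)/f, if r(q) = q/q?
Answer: 36348455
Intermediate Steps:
r(q) = 1
f = -1/50837 (f = 1/(-50837) = 1*(-1/50837) = -1/50837 ≈ -1.9671e-5)
s(-749, -699)/f = -715/(-1/50837) = -715*(-50837) = 36348455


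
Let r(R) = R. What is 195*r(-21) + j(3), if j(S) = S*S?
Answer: -4086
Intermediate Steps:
j(S) = S²
195*r(-21) + j(3) = 195*(-21) + 3² = -4095 + 9 = -4086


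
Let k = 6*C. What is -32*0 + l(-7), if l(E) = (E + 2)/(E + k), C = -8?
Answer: 1/11 ≈ 0.090909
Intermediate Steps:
k = -48 (k = 6*(-8) = -48)
l(E) = (2 + E)/(-48 + E) (l(E) = (E + 2)/(E - 48) = (2 + E)/(-48 + E))
-32*0 + l(-7) = -32*0 + (2 - 7)/(-48 - 7) = -4*0 - 5/(-55) = 0 - 1/55*(-5) = 0 + 1/11 = 1/11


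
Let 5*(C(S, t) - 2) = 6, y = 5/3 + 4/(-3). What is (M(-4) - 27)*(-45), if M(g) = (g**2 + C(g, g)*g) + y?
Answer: 1056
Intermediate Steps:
y = 1/3 (y = 5*(1/3) + 4*(-1/3) = 5/3 - 4/3 = 1/3 ≈ 0.33333)
C(S, t) = 16/5 (C(S, t) = 2 + (1/5)*6 = 2 + 6/5 = 16/5)
M(g) = 1/3 + g**2 + 16*g/5 (M(g) = (g**2 + 16*g/5) + 1/3 = 1/3 + g**2 + 16*g/5)
(M(-4) - 27)*(-45) = ((1/3 + (-4)**2 + (16/5)*(-4)) - 27)*(-45) = ((1/3 + 16 - 64/5) - 27)*(-45) = (53/15 - 27)*(-45) = -352/15*(-45) = 1056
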